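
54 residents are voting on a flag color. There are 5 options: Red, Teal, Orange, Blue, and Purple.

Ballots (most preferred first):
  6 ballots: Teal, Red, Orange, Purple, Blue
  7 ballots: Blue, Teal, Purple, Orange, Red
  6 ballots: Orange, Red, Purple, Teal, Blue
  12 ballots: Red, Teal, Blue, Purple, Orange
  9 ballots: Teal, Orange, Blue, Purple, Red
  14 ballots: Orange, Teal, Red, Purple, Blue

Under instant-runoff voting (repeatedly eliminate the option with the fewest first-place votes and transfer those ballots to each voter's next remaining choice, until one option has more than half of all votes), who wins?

Round 1: Red 12, Teal 15, Orange 20, Blue 7, Purple 0. Purple eliminated.
Round 2: Red 12, Teal 15, Orange 20, Blue 7. Blue eliminated.
Round 3: Red 12, Teal 22, Orange 20. Red eliminated.
Round 4: Teal 34, Orange 20. Teal has a majority (≥28).

Teal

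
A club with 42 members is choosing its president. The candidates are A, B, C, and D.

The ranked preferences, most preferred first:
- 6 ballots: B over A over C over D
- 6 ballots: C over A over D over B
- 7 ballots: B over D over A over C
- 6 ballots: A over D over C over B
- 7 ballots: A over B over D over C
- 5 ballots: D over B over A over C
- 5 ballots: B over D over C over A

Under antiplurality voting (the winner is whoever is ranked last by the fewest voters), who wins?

A

Last-place votes: A 5, B 12, C 19, D 6.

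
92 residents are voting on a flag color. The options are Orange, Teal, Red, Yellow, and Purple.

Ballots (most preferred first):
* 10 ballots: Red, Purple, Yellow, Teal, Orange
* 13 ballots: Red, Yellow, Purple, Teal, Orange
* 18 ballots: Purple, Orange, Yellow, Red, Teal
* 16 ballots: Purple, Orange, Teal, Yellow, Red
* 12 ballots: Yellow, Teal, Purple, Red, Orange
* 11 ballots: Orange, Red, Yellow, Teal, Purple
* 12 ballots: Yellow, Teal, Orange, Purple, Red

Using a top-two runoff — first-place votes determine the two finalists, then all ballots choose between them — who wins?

Round 1 first-place votes: Orange 11, Teal 0, Red 23, Yellow 24, Purple 34. Purple and Yellow advance.
Runoff: Purple is ranked above Yellow on 44 ballots, Yellow above Purple on 48.

Yellow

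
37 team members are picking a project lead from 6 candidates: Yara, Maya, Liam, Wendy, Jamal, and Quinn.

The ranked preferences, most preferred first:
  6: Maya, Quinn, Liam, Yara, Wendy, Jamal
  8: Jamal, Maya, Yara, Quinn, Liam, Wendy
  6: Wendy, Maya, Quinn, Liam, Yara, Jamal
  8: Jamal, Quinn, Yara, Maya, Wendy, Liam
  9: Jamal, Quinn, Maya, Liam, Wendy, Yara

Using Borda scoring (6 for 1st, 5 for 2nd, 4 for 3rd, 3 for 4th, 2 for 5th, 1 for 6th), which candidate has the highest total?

Maya

Yara: 6×3 + 8×4 + 6×2 + 8×4 + 9×1 = 103
Maya: 6×6 + 8×5 + 6×5 + 8×3 + 9×4 = 166
Liam: 6×4 + 8×2 + 6×3 + 8×1 + 9×3 = 93
Wendy: 6×2 + 8×1 + 6×6 + 8×2 + 9×2 = 90
Jamal: 6×1 + 8×6 + 6×1 + 8×6 + 9×6 = 162
Quinn: 6×5 + 8×3 + 6×4 + 8×5 + 9×5 = 163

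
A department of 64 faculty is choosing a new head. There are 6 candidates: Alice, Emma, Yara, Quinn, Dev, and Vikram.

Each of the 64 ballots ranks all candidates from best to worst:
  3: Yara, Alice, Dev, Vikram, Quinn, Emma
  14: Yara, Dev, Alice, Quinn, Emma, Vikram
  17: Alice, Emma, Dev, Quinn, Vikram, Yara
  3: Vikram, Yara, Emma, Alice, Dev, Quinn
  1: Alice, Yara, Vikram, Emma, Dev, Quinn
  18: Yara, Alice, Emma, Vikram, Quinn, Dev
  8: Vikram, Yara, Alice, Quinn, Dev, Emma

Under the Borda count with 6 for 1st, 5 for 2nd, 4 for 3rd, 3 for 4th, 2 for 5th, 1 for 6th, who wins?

Alice: 3×5 + 14×4 + 17×6 + 3×3 + 1×6 + 18×5 + 8×4 = 310
Emma: 3×1 + 14×2 + 17×5 + 3×4 + 1×3 + 18×4 + 8×1 = 211
Yara: 3×6 + 14×6 + 17×1 + 3×5 + 1×5 + 18×6 + 8×5 = 287
Quinn: 3×2 + 14×3 + 17×3 + 3×1 + 1×1 + 18×2 + 8×3 = 163
Dev: 3×4 + 14×5 + 17×4 + 3×2 + 1×2 + 18×1 + 8×2 = 192
Vikram: 3×3 + 14×1 + 17×2 + 3×6 + 1×4 + 18×3 + 8×6 = 181

Alice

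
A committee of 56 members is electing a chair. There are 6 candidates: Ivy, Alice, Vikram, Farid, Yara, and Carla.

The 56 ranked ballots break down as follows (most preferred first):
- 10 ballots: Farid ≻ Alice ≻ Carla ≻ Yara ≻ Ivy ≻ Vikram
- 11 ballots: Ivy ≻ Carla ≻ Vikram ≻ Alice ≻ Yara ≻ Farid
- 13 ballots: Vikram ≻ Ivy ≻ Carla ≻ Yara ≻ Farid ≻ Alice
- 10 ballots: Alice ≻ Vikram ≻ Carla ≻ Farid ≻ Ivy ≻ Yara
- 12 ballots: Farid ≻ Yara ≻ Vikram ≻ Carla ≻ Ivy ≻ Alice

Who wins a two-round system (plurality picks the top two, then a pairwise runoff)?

Vikram

Round 1 first-place votes: Ivy 11, Alice 10, Vikram 13, Farid 22, Yara 0, Carla 0. Farid and Vikram advance.
Runoff: Farid is ranked above Vikram on 22 ballots, Vikram above Farid on 34.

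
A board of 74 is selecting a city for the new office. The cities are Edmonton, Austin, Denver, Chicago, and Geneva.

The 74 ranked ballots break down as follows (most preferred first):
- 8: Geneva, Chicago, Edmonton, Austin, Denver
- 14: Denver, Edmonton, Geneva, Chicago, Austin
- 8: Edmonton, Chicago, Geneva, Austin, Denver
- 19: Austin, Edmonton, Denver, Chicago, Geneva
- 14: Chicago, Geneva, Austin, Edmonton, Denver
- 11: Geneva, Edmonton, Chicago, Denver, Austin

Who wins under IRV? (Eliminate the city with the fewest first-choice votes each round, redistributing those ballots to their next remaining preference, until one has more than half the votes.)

Round 1: Edmonton 8, Austin 19, Denver 14, Chicago 14, Geneva 19. Edmonton eliminated.
Round 2: Austin 19, Denver 14, Chicago 22, Geneva 19. Denver eliminated.
Round 3: Austin 19, Chicago 22, Geneva 33. Austin eliminated.
Round 4: Chicago 41, Geneva 33. Chicago has a majority (≥38).

Chicago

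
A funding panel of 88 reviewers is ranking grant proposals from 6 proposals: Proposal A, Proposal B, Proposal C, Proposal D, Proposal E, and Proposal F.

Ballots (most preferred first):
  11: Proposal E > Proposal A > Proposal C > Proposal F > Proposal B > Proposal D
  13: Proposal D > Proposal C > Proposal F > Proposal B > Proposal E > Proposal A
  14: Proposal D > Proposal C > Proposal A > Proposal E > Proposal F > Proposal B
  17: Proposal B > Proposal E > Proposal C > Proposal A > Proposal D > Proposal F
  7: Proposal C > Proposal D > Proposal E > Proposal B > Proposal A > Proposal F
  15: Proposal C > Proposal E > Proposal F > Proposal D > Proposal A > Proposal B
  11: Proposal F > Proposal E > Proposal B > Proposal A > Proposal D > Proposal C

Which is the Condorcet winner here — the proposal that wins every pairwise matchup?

Proposal C

Proposal C vs Proposal A: 66–22
Proposal C vs Proposal B: 60–28
Proposal C vs Proposal D: 50–38
Proposal C vs Proposal E: 49–39
Proposal C vs Proposal F: 77–11
Proposal C beats every other proposal.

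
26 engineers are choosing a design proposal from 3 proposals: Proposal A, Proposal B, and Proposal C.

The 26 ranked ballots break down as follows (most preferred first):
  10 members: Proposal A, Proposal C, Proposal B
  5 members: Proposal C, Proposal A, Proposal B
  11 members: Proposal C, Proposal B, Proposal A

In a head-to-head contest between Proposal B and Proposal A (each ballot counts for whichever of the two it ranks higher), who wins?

Proposal B is ranked above Proposal A on 11 ballots; Proposal A above Proposal B on 15.

Proposal A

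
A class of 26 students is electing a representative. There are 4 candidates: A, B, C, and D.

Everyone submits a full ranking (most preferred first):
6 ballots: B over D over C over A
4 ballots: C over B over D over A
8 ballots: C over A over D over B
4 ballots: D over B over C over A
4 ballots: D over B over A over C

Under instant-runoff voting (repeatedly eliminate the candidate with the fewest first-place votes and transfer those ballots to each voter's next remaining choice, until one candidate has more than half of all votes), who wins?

Round 1: A 0, B 6, C 12, D 8. A eliminated.
Round 2: B 6, C 12, D 8. B eliminated.
Round 3: C 12, D 14. D has a majority (≥14).

D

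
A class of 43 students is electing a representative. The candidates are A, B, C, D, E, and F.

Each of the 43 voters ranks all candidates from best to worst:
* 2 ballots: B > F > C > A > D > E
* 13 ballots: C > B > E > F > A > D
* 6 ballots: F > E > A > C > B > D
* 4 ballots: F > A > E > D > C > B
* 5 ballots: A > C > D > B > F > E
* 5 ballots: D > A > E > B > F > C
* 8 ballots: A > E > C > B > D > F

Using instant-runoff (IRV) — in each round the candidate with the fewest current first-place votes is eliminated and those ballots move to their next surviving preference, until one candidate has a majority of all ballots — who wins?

A

Round 1: A 13, B 2, C 13, D 5, E 0, F 10. E eliminated.
Round 2: A 13, B 2, C 13, D 5, F 10. B eliminated.
Round 3: A 13, C 13, D 5, F 12. D eliminated.
Round 4: A 18, C 13, F 12. F eliminated.
Round 5: A 28, C 15. A has a majority (≥22).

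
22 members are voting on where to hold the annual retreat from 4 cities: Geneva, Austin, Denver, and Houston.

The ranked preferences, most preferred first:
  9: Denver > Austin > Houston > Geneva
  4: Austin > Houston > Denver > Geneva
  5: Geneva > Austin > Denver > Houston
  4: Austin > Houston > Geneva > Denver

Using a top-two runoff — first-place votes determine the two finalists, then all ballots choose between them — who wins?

Austin

Round 1 first-place votes: Geneva 5, Austin 8, Denver 9, Houston 0. Denver and Austin advance.
Runoff: Denver is ranked above Austin on 9 ballots, Austin above Denver on 13.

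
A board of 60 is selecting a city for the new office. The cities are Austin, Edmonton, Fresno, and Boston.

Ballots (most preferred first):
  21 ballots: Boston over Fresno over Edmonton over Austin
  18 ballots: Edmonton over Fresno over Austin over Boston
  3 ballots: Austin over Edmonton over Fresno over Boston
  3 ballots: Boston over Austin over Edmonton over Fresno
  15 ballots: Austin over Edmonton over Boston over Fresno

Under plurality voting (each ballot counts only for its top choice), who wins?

First-place votes: Austin 18, Edmonton 18, Fresno 0, Boston 24.

Boston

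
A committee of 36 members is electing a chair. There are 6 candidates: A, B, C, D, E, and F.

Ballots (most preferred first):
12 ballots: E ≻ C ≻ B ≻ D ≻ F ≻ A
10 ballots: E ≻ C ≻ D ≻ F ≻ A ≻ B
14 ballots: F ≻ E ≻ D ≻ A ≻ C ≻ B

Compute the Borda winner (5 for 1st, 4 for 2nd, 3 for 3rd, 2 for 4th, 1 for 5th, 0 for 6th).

A: 12×0 + 10×1 + 14×2 = 38
B: 12×3 + 10×0 + 14×0 = 36
C: 12×4 + 10×4 + 14×1 = 102
D: 12×2 + 10×3 + 14×3 = 96
E: 12×5 + 10×5 + 14×4 = 166
F: 12×1 + 10×2 + 14×5 = 102

E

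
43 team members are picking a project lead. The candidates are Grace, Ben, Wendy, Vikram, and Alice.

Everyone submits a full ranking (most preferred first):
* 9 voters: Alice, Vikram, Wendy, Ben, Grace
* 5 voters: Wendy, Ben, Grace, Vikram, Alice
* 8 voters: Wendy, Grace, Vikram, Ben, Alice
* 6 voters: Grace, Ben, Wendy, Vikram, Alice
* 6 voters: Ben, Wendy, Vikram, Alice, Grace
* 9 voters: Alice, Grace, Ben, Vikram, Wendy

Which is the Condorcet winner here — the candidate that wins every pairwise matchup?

Wendy vs Grace: 28–15
Wendy vs Ben: 22–21
Wendy vs Vikram: 25–18
Wendy vs Alice: 25–18
Wendy beats every other candidate.

Wendy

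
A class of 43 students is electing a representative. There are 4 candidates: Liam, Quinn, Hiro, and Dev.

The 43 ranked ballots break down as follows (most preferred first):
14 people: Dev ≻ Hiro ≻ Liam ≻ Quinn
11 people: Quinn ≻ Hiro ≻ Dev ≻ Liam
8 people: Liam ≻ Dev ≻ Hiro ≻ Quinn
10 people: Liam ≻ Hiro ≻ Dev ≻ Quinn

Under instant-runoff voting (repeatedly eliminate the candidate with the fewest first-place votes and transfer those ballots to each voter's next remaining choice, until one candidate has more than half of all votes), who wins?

Round 1: Liam 18, Quinn 11, Hiro 0, Dev 14. Hiro eliminated.
Round 2: Liam 18, Quinn 11, Dev 14. Quinn eliminated.
Round 3: Liam 18, Dev 25. Dev has a majority (≥22).

Dev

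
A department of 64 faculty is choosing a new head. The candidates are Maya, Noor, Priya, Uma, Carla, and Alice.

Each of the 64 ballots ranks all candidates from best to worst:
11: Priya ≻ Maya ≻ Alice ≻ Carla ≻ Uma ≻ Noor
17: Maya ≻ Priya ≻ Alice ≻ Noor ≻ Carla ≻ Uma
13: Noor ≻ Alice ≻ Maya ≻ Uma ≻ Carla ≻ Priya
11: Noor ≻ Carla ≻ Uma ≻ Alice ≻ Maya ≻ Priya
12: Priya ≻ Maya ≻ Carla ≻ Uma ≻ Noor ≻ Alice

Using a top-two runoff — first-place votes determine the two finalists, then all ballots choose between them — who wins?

Round 1 first-place votes: Maya 17, Noor 24, Priya 23, Uma 0, Carla 0, Alice 0. Noor and Priya advance.
Runoff: Noor is ranked above Priya on 24 ballots, Priya above Noor on 40.

Priya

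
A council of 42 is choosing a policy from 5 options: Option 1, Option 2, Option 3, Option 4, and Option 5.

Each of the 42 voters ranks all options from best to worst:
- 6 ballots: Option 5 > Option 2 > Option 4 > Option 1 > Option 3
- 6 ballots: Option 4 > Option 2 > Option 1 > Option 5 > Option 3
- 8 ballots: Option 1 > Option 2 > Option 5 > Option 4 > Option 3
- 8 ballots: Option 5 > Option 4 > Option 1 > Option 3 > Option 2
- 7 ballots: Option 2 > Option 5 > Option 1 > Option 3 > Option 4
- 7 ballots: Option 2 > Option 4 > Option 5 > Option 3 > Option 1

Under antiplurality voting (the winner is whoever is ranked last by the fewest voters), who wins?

Option 5

Last-place votes: Option 1 7, Option 2 8, Option 3 20, Option 4 7, Option 5 0.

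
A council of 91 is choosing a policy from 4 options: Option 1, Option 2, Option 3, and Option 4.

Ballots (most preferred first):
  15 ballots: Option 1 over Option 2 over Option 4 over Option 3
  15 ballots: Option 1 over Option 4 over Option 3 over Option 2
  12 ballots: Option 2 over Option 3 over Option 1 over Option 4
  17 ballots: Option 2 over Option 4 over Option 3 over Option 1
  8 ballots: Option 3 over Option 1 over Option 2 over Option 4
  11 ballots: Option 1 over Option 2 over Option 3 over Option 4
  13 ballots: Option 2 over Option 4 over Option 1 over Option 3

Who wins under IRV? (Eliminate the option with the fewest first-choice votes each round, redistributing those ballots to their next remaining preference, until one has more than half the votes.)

Option 1

Round 1: Option 1 41, Option 2 42, Option 3 8, Option 4 0. Option 4 eliminated.
Round 2: Option 1 41, Option 2 42, Option 3 8. Option 3 eliminated.
Round 3: Option 1 49, Option 2 42. Option 1 has a majority (≥46).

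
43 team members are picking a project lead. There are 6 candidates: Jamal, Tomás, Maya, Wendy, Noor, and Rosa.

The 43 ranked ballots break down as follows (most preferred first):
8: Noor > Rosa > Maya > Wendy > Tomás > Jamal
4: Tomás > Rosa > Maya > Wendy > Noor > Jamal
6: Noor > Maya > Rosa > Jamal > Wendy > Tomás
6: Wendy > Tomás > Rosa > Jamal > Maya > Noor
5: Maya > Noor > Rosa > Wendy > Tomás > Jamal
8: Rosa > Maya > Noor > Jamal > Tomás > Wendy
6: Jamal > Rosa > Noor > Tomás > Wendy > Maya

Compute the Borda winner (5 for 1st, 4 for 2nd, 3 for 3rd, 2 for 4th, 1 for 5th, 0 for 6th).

Rosa

Jamal: 8×0 + 4×0 + 6×2 + 6×2 + 5×0 + 8×2 + 6×5 = 70
Tomás: 8×1 + 4×5 + 6×0 + 6×4 + 5×1 + 8×1 + 6×2 = 77
Maya: 8×3 + 4×3 + 6×4 + 6×1 + 5×5 + 8×4 + 6×0 = 123
Wendy: 8×2 + 4×2 + 6×1 + 6×5 + 5×2 + 8×0 + 6×1 = 76
Noor: 8×5 + 4×1 + 6×5 + 6×0 + 5×4 + 8×3 + 6×3 = 136
Rosa: 8×4 + 4×4 + 6×3 + 6×3 + 5×3 + 8×5 + 6×4 = 163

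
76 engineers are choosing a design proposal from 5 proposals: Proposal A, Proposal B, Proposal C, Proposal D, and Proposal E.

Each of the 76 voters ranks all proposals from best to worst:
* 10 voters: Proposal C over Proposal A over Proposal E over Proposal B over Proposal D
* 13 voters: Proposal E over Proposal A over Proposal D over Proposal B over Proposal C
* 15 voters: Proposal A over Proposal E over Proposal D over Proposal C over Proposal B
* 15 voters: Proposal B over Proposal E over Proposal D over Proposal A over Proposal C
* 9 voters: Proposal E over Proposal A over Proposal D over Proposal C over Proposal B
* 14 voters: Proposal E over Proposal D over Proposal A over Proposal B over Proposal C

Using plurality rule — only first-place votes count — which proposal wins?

Proposal E

First-place votes: Proposal A 15, Proposal B 15, Proposal C 10, Proposal D 0, Proposal E 36.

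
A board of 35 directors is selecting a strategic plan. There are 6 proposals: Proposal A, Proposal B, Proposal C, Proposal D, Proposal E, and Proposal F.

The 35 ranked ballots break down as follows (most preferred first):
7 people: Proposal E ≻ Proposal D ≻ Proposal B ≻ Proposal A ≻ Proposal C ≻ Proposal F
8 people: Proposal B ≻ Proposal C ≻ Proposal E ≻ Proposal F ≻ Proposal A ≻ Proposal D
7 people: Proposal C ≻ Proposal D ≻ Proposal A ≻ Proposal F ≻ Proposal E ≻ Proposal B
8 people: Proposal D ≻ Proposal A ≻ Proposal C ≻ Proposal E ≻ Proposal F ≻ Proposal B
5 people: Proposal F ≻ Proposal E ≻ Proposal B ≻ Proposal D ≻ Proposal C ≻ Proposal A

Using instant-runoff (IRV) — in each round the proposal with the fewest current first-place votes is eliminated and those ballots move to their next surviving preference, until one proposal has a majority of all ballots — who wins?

Round 1: Proposal A 0, Proposal B 8, Proposal C 7, Proposal D 8, Proposal E 7, Proposal F 5. Proposal A eliminated.
Round 2: Proposal B 8, Proposal C 7, Proposal D 8, Proposal E 7, Proposal F 5. Proposal F eliminated.
Round 3: Proposal B 8, Proposal C 7, Proposal D 8, Proposal E 12. Proposal C eliminated.
Round 4: Proposal B 8, Proposal D 15, Proposal E 12. Proposal B eliminated.
Round 5: Proposal D 15, Proposal E 20. Proposal E has a majority (≥18).

Proposal E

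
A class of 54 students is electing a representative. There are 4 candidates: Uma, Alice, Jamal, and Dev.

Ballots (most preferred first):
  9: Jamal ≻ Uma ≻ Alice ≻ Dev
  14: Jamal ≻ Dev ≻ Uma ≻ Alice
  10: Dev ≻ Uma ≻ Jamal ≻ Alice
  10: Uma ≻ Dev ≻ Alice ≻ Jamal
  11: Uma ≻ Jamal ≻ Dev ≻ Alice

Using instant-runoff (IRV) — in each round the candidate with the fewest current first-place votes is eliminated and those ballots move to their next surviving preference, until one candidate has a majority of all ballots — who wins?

Uma

Round 1: Uma 21, Alice 0, Jamal 23, Dev 10. Alice eliminated.
Round 2: Uma 21, Jamal 23, Dev 10. Dev eliminated.
Round 3: Uma 31, Jamal 23. Uma has a majority (≥28).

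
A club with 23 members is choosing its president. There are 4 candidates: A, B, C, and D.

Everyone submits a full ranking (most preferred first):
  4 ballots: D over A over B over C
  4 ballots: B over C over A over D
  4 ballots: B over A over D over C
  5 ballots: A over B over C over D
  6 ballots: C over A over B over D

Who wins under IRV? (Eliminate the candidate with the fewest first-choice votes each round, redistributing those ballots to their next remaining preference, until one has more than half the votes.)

Round 1: A 5, B 8, C 6, D 4. D eliminated.
Round 2: A 9, B 8, C 6. C eliminated.
Round 3: A 15, B 8. A has a majority (≥12).

A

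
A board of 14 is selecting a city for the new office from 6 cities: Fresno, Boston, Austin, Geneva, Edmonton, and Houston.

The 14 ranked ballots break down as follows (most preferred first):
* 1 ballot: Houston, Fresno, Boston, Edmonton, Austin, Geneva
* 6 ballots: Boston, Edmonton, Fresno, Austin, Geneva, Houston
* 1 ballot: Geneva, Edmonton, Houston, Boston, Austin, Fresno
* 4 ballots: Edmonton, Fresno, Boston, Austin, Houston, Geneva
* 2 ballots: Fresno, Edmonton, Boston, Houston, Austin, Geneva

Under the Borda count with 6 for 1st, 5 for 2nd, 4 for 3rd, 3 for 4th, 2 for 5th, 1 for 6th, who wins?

Edmonton

Fresno: 1×5 + 6×4 + 1×1 + 4×5 + 2×6 = 62
Boston: 1×4 + 6×6 + 1×3 + 4×4 + 2×4 = 67
Austin: 1×2 + 6×3 + 1×2 + 4×3 + 2×2 = 38
Geneva: 1×1 + 6×2 + 1×6 + 4×1 + 2×1 = 25
Edmonton: 1×3 + 6×5 + 1×5 + 4×6 + 2×5 = 72
Houston: 1×6 + 6×1 + 1×4 + 4×2 + 2×3 = 30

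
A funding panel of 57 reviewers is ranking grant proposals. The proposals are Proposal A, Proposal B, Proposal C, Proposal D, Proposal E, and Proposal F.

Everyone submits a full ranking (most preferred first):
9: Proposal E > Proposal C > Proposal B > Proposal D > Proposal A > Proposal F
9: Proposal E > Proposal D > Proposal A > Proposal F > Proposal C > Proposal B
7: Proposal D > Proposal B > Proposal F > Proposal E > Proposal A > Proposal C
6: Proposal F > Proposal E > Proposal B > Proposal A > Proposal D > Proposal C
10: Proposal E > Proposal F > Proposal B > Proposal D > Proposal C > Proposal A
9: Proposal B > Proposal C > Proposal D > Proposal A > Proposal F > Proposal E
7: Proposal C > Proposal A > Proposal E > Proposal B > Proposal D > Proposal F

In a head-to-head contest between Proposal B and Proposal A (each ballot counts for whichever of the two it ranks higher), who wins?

Proposal B is ranked above Proposal A on 41 ballots; Proposal A above Proposal B on 16.

Proposal B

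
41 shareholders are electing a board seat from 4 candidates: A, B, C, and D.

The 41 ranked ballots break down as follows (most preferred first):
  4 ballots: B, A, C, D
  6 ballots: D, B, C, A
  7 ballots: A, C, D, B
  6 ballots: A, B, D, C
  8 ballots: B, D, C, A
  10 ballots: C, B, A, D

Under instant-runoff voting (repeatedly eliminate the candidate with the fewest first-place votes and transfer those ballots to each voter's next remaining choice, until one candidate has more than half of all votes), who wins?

B

Round 1: A 13, B 12, C 10, D 6. D eliminated.
Round 2: A 13, B 18, C 10. C eliminated.
Round 3: A 13, B 28. B has a majority (≥21).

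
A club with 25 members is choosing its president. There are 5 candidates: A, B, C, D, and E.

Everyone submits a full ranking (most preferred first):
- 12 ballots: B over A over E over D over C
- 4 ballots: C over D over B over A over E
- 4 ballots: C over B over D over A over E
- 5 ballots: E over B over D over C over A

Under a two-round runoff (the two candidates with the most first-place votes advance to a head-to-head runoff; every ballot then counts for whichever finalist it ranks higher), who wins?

B

Round 1 first-place votes: A 0, B 12, C 8, D 0, E 5. B and C advance.
Runoff: B is ranked above C on 17 ballots, C above B on 8.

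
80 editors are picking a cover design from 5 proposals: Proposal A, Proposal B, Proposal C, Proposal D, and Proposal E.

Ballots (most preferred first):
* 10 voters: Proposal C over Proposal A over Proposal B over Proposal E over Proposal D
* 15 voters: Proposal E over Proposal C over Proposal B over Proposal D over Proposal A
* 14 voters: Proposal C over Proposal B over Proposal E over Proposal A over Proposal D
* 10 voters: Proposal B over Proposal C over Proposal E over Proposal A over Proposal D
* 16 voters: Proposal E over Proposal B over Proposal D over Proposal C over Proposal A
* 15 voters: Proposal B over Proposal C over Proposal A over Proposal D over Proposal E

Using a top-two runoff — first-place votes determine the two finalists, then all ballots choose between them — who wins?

Proposal B

Round 1 first-place votes: Proposal A 0, Proposal B 25, Proposal C 24, Proposal D 0, Proposal E 31. Proposal E and Proposal B advance.
Runoff: Proposal E is ranked above Proposal B on 31 ballots, Proposal B above Proposal E on 49.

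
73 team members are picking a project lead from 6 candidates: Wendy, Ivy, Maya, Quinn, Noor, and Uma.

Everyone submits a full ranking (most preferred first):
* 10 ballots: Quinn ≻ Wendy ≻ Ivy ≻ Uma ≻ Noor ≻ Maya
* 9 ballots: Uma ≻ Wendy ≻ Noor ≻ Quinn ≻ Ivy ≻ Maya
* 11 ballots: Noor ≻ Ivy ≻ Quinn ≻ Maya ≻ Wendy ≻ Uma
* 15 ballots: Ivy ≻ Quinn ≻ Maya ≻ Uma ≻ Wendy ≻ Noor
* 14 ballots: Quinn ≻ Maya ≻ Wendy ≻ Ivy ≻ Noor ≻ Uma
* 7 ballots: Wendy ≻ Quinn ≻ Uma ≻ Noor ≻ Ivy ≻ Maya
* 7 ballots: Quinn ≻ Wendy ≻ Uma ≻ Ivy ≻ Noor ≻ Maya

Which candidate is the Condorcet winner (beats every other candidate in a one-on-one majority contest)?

Quinn

Quinn vs Wendy: 57–16
Quinn vs Ivy: 47–26
Quinn vs Maya: 73–0
Quinn vs Noor: 53–20
Quinn vs Uma: 64–9
Quinn beats every other candidate.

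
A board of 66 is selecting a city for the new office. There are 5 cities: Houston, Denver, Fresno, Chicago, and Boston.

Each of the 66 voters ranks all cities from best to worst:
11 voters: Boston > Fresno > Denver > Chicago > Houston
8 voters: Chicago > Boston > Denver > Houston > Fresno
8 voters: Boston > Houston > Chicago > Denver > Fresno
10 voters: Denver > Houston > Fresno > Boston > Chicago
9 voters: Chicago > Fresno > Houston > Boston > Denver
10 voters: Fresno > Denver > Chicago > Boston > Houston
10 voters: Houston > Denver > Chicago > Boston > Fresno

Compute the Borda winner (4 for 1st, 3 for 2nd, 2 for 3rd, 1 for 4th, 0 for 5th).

Houston: 11×0 + 8×1 + 8×3 + 10×3 + 9×2 + 10×0 + 10×4 = 120
Denver: 11×2 + 8×2 + 8×1 + 10×4 + 9×0 + 10×3 + 10×3 = 146
Fresno: 11×3 + 8×0 + 8×0 + 10×2 + 9×3 + 10×4 + 10×0 = 120
Chicago: 11×1 + 8×4 + 8×2 + 10×0 + 9×4 + 10×2 + 10×2 = 135
Boston: 11×4 + 8×3 + 8×4 + 10×1 + 9×1 + 10×1 + 10×1 = 139

Denver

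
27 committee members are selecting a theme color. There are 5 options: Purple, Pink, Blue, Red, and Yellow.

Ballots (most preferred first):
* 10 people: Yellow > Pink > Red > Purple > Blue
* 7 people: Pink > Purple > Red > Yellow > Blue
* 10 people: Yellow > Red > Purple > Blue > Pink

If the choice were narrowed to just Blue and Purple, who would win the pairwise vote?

Blue is ranked above Purple on 0 ballots; Purple above Blue on 27.

Purple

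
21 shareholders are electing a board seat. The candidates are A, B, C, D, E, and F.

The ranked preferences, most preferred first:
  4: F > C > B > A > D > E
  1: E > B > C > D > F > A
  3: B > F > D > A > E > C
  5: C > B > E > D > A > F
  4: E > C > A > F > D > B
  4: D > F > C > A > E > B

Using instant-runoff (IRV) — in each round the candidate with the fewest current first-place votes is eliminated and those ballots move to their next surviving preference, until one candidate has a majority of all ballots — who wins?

Round 1: A 0, B 3, C 5, D 4, E 5, F 4. A eliminated.
Round 2: B 3, C 5, D 4, E 5, F 4. B eliminated.
Round 3: C 5, D 4, E 5, F 7. D eliminated.
Round 4: C 5, E 5, F 11. F has a majority (≥11).

F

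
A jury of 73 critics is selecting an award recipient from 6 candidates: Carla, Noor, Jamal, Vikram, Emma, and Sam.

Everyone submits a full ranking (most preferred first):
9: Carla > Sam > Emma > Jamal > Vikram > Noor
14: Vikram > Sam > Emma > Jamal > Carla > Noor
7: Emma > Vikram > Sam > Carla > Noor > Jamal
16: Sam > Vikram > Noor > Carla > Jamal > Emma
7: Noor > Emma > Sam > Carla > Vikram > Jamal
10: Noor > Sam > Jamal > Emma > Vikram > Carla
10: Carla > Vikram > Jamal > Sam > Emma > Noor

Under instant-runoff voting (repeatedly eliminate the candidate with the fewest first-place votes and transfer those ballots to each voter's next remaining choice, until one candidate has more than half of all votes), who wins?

Vikram

Round 1: Carla 19, Noor 17, Jamal 0, Vikram 14, Emma 7, Sam 16. Jamal eliminated.
Round 2: Carla 19, Noor 17, Vikram 14, Emma 7, Sam 16. Emma eliminated.
Round 3: Carla 19, Noor 17, Vikram 21, Sam 16. Sam eliminated.
Round 4: Carla 19, Noor 17, Vikram 37. Vikram has a majority (≥37).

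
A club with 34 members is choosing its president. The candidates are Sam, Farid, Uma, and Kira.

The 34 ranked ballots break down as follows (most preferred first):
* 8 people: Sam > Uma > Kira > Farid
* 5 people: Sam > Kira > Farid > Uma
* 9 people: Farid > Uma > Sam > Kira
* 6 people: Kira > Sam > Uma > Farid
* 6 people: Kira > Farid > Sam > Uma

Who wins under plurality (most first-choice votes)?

First-place votes: Sam 13, Farid 9, Uma 0, Kira 12.

Sam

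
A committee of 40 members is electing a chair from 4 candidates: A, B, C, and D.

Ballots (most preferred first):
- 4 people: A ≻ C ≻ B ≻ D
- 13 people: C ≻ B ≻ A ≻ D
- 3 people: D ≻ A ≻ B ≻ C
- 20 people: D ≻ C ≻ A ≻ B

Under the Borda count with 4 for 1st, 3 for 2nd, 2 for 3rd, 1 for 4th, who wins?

C

A: 4×4 + 13×2 + 3×3 + 20×2 = 91
B: 4×2 + 13×3 + 3×2 + 20×1 = 73
C: 4×3 + 13×4 + 3×1 + 20×3 = 127
D: 4×1 + 13×1 + 3×4 + 20×4 = 109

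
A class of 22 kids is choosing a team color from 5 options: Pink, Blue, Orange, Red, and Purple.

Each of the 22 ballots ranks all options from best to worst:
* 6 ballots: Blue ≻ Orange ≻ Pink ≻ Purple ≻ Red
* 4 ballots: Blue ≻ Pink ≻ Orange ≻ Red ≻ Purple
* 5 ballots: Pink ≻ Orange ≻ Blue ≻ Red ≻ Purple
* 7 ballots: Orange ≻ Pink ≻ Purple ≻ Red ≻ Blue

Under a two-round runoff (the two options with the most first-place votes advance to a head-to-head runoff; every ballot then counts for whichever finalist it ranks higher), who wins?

Round 1 first-place votes: Pink 5, Blue 10, Orange 7, Red 0, Purple 0. Blue and Orange advance.
Runoff: Blue is ranked above Orange on 10 ballots, Orange above Blue on 12.

Orange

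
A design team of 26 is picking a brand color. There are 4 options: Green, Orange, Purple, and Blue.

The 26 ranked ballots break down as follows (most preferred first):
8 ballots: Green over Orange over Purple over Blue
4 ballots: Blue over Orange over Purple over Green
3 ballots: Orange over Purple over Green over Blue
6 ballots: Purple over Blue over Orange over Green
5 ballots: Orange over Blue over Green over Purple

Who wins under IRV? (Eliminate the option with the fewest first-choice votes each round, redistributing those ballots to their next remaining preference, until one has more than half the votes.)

Round 1: Green 8, Orange 8, Purple 6, Blue 4. Blue eliminated.
Round 2: Green 8, Orange 12, Purple 6. Purple eliminated.
Round 3: Green 8, Orange 18. Orange has a majority (≥14).

Orange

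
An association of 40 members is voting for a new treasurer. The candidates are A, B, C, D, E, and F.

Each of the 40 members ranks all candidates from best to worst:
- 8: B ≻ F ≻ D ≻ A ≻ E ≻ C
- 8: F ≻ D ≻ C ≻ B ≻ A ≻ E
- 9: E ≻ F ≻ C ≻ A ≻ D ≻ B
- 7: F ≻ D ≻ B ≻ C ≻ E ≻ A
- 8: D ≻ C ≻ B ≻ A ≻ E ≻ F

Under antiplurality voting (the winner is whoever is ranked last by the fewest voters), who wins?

D

Last-place votes: A 7, B 9, C 8, D 0, E 8, F 8.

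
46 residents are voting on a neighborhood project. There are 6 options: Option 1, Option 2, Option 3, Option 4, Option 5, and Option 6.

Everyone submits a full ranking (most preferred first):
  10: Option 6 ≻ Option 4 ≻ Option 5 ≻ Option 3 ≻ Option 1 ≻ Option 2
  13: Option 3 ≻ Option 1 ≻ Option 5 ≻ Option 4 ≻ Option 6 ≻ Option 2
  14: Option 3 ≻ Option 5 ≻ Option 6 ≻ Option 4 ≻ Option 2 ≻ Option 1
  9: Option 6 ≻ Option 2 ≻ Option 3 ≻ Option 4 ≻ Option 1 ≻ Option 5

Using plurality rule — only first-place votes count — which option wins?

First-place votes: Option 1 0, Option 2 0, Option 3 27, Option 4 0, Option 5 0, Option 6 19.

Option 3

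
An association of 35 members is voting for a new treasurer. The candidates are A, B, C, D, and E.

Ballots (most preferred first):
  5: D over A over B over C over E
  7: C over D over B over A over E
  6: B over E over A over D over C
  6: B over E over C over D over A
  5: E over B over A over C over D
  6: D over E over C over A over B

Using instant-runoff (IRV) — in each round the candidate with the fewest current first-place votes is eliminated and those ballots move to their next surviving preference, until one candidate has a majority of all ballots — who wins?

D

Round 1: A 0, B 12, C 7, D 11, E 5. A eliminated.
Round 2: B 12, C 7, D 11, E 5. E eliminated.
Round 3: B 17, C 7, D 11. C eliminated.
Round 4: B 17, D 18. D has a majority (≥18).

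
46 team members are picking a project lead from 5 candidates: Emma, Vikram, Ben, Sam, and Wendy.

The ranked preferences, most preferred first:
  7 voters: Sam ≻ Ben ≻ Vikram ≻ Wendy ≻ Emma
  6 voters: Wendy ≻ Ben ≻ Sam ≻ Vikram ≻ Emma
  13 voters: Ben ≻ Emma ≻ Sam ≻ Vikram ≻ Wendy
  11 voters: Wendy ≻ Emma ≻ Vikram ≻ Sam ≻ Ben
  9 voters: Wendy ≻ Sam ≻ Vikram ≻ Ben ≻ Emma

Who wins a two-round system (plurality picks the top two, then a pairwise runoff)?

Round 1 first-place votes: Emma 0, Vikram 0, Ben 13, Sam 7, Wendy 26. Wendy and Ben advance.
Runoff: Wendy is ranked above Ben on 26 ballots, Ben above Wendy on 20.

Wendy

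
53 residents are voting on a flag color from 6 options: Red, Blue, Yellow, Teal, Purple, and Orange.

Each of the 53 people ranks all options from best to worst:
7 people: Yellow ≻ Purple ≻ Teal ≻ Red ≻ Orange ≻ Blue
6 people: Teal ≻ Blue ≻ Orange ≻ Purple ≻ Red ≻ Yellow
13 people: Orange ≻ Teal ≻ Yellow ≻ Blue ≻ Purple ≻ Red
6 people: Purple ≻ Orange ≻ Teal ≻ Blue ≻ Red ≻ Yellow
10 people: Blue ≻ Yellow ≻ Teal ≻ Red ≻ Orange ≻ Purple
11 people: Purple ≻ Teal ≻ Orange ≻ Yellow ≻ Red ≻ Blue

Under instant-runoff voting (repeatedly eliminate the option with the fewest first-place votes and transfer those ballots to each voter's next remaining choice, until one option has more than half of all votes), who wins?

Blue

Round 1: Red 0, Blue 10, Yellow 7, Teal 6, Purple 17, Orange 13. Red eliminated.
Round 2: Blue 10, Yellow 7, Teal 6, Purple 17, Orange 13. Teal eliminated.
Round 3: Blue 16, Yellow 7, Purple 17, Orange 13. Yellow eliminated.
Round 4: Blue 16, Purple 24, Orange 13. Orange eliminated.
Round 5: Blue 29, Purple 24. Blue has a majority (≥27).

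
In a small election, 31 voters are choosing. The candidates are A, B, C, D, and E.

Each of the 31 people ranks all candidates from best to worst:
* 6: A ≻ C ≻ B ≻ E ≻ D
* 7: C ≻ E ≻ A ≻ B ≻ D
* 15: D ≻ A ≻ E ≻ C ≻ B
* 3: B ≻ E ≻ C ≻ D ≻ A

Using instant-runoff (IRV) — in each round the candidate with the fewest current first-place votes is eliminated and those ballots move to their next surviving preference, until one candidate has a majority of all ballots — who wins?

C

Round 1: A 6, B 3, C 7, D 15, E 0. E eliminated.
Round 2: A 6, B 3, C 7, D 15. B eliminated.
Round 3: A 6, C 10, D 15. A eliminated.
Round 4: C 16, D 15. C has a majority (≥16).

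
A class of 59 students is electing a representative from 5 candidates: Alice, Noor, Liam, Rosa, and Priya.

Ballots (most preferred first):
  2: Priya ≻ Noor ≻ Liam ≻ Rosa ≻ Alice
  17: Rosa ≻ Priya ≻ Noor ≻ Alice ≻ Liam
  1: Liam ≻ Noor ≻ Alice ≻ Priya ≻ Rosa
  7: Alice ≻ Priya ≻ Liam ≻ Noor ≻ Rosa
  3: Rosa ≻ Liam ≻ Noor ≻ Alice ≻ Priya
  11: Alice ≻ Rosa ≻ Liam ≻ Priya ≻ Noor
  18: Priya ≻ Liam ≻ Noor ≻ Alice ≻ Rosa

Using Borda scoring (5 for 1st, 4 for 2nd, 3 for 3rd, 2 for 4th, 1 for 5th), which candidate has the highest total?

Alice: 2×1 + 17×2 + 1×3 + 7×5 + 3×2 + 11×5 + 18×2 = 171
Noor: 2×4 + 17×3 + 1×4 + 7×2 + 3×3 + 11×1 + 18×3 = 151
Liam: 2×3 + 17×1 + 1×5 + 7×3 + 3×4 + 11×3 + 18×4 = 166
Rosa: 2×2 + 17×5 + 1×1 + 7×1 + 3×5 + 11×4 + 18×1 = 174
Priya: 2×5 + 17×4 + 1×2 + 7×4 + 3×1 + 11×2 + 18×5 = 223

Priya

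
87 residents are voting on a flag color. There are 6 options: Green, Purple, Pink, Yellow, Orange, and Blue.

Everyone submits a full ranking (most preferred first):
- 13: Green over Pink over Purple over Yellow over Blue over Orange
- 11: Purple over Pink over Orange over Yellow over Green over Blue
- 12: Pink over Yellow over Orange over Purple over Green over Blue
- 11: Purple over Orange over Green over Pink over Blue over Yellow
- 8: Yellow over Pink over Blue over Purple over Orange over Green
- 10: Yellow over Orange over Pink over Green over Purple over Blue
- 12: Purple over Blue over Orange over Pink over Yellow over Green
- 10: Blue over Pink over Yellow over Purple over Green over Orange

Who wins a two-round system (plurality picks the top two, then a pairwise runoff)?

Purple

Round 1 first-place votes: Green 13, Purple 34, Pink 12, Yellow 18, Orange 0, Blue 10. Purple and Yellow advance.
Runoff: Purple is ranked above Yellow on 47 ballots, Yellow above Purple on 40.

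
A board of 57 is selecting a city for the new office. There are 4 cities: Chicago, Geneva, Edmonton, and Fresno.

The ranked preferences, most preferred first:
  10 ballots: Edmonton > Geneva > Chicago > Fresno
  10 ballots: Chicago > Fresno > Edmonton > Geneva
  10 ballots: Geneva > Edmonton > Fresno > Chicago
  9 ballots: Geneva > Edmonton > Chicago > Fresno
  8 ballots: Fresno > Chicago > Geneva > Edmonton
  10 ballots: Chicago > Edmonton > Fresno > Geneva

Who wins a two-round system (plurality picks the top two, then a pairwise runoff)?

Geneva

Round 1 first-place votes: Chicago 20, Geneva 19, Edmonton 10, Fresno 8. Chicago and Geneva advance.
Runoff: Chicago is ranked above Geneva on 28 ballots, Geneva above Chicago on 29.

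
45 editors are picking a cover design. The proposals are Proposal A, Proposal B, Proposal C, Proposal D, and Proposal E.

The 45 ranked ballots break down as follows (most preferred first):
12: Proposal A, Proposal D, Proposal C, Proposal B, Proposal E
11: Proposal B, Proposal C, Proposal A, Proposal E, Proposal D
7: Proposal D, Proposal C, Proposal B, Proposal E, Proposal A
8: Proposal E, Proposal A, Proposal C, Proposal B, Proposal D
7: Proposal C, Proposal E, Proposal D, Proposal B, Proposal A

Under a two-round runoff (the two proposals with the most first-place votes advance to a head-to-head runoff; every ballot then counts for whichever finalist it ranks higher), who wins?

Proposal B

Round 1 first-place votes: Proposal A 12, Proposal B 11, Proposal C 7, Proposal D 7, Proposal E 8. Proposal A and Proposal B advance.
Runoff: Proposal A is ranked above Proposal B on 20 ballots, Proposal B above Proposal A on 25.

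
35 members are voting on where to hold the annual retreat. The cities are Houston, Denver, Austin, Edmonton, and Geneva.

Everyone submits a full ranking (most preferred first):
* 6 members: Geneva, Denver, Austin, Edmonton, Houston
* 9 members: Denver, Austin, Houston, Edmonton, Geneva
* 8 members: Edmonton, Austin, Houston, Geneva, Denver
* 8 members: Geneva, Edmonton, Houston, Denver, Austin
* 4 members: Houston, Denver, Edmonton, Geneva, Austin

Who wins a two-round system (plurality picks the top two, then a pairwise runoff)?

Round 1 first-place votes: Houston 4, Denver 9, Austin 0, Edmonton 8, Geneva 14. Geneva and Denver advance.
Runoff: Geneva is ranked above Denver on 22 ballots, Denver above Geneva on 13.

Geneva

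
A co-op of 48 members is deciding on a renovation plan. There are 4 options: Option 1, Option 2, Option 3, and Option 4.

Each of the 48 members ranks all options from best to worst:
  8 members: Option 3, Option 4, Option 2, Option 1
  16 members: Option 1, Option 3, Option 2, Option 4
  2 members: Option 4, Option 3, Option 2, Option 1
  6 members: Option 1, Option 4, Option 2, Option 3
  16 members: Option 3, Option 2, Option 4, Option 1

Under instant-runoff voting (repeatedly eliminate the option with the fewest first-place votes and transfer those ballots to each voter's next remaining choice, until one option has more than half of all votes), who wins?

Round 1: Option 1 22, Option 2 0, Option 3 24, Option 4 2. Option 2 eliminated.
Round 2: Option 1 22, Option 3 24, Option 4 2. Option 4 eliminated.
Round 3: Option 1 22, Option 3 26. Option 3 has a majority (≥25).

Option 3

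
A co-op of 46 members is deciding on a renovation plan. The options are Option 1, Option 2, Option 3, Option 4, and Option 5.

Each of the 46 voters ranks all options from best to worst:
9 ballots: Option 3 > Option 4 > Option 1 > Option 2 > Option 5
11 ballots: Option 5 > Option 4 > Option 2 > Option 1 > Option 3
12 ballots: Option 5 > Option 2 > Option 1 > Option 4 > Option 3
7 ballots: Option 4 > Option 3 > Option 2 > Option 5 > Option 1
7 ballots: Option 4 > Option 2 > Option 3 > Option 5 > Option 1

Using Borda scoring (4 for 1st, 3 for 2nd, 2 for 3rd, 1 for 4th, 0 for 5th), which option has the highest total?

Option 4

Option 1: 9×2 + 11×1 + 12×2 + 7×0 + 7×0 = 53
Option 2: 9×1 + 11×2 + 12×3 + 7×2 + 7×3 = 102
Option 3: 9×4 + 11×0 + 12×0 + 7×3 + 7×2 = 71
Option 4: 9×3 + 11×3 + 12×1 + 7×4 + 7×4 = 128
Option 5: 9×0 + 11×4 + 12×4 + 7×1 + 7×1 = 106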